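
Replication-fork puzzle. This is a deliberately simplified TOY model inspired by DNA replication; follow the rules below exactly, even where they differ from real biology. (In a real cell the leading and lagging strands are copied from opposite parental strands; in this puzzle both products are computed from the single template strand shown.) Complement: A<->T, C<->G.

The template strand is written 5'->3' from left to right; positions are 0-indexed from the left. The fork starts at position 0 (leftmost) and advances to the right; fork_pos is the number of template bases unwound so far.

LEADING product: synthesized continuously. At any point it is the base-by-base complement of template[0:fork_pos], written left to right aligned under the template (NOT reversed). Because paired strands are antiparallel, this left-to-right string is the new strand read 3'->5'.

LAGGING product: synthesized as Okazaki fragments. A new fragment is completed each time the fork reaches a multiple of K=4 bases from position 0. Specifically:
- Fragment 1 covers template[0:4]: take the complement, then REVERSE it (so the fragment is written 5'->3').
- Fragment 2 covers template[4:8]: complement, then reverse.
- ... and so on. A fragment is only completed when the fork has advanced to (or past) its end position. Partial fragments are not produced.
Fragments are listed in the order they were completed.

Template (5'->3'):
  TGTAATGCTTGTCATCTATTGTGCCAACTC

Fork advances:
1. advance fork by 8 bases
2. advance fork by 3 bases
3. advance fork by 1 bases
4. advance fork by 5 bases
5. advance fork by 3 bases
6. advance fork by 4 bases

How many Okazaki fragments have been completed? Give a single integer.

Answer: 6

Derivation:
Step 1: advance 8 -> fork_pos = 0 + 8 = 8. Reached multiple(s) of 4: 4, 8 -> fragments 1-2 completed (2 total).
Step 2: advance 3 -> fork_pos = 8 + 3 = 11. Next multiple of 4 is 12 (not reached); still 2 fragment(s).
Step 3: advance 1 -> fork_pos = 11 + 1 = 12. Reached multiple(s) of 4: 12 -> fragment 3 completed (3 total).
Step 4: advance 5 -> fork_pos = 12 + 5 = 17. Reached multiple(s) of 4: 16 -> fragment 4 completed (4 total).
Step 5: advance 3 -> fork_pos = 17 + 3 = 20. Reached multiple(s) of 4: 20 -> fragment 5 completed (5 total).
Step 6: advance 4 -> fork_pos = 20 + 4 = 24. Reached multiple(s) of 4: 24 -> fragment 6 completed (6 total).
Check: final fork_pos = 24; the multiples of 4 that are <= 24 are 4..24 -> 24 // 4 = 6 completed fragment(s).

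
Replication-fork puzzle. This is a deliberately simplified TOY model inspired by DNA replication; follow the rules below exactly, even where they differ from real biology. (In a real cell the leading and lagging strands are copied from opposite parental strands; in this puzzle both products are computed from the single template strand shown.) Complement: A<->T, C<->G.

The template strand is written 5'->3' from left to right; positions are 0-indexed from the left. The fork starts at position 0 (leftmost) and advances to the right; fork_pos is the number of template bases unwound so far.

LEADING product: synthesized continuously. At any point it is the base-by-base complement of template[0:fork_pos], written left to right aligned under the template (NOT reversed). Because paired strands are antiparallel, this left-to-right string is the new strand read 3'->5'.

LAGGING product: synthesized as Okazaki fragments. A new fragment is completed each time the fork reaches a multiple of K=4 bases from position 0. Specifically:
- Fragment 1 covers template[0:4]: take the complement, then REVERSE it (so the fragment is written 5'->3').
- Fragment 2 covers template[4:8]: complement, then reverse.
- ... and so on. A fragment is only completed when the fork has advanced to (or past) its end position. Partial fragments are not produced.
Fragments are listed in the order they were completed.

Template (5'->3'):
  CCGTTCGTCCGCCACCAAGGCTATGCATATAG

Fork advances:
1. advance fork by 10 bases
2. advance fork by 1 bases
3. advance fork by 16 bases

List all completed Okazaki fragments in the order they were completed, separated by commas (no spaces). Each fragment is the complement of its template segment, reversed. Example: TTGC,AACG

Step 1: advance 10 -> fork_pos = 0 + 10 = 10. Reached multiple(s) of 4: 4, 8 -> fragments 1-2 completed (2 total).
Step 2: advance 1 -> fork_pos = 10 + 1 = 11. Next multiple of 4 is 12 (not reached); still 2 fragment(s).
Step 3: advance 16 -> fork_pos = 11 + 16 = 27. Reached multiple(s) of 4: 12, 16, 20, 24 -> fragments 3-6 completed (6 total).
Final fork_pos = 27, so 6 fragment(s) are complete. Build each: template segment -> complement -> reverse.
Fragment 1: template[0:4] = CCGT -> complement GGCA -> reversed ACGG
Fragment 2: template[4:8] = TCGT -> complement AGCA -> reversed ACGA
Fragment 3: template[8:12] = CCGC -> complement GGCG -> reversed GCGG
Fragment 4: template[12:16] = CACC -> complement GTGG -> reversed GGTG
Fragment 5: template[16:20] = AAGG -> complement TTCC -> reversed CCTT
Fragment 6: template[20:24] = CTAT -> complement GATA -> reversed ATAG

Answer: ACGG,ACGA,GCGG,GGTG,CCTT,ATAG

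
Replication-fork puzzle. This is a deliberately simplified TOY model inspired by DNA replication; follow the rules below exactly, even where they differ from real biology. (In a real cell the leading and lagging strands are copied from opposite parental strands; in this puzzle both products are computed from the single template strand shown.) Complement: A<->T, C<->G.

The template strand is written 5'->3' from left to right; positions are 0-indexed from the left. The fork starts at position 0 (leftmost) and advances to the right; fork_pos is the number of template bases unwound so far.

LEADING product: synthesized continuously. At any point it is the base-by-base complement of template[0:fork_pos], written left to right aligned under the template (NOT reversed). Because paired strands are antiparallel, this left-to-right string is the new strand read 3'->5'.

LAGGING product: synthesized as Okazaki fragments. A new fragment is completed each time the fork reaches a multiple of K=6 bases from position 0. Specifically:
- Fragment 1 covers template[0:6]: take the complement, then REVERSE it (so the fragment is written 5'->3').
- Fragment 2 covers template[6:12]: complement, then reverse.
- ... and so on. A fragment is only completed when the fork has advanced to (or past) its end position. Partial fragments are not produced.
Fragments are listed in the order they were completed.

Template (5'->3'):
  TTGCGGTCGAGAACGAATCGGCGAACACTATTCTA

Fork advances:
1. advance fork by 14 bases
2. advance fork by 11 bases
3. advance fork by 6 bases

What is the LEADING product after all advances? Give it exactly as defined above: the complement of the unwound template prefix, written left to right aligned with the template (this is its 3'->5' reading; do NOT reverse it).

Step 1: advance 14 -> fork_pos = 0 + 14 = 14.
Step 2: advance 11 -> fork_pos = 14 + 11 = 25.
Step 3: advance 6 -> fork_pos = 25 + 6 = 31.
Unwound prefix: template[0:31] = TTGCGGTCGAGAACGAATCGGCGAACACTAT
Complement it base by base (A<->T, C<->G), keeping left-to-right order:
  [0:5] TTGCG -> AACGC
  [5:10] GTCGA -> CAGCT
  [10:15] GAACG -> CTTGC
  [15:20] AATCG -> TTAGC
  [20:25] GCGAA -> CGCTT
  [25:30] CACTA -> GTGAT
  [30:31] T -> A
Concatenate: AACGCCAGCTCTTGCTTAGCCGCTTGTGATA (length 31; written aligned with the template, i.e. 3'->5').

Answer: AACGCCAGCTCTTGCTTAGCCGCTTGTGATA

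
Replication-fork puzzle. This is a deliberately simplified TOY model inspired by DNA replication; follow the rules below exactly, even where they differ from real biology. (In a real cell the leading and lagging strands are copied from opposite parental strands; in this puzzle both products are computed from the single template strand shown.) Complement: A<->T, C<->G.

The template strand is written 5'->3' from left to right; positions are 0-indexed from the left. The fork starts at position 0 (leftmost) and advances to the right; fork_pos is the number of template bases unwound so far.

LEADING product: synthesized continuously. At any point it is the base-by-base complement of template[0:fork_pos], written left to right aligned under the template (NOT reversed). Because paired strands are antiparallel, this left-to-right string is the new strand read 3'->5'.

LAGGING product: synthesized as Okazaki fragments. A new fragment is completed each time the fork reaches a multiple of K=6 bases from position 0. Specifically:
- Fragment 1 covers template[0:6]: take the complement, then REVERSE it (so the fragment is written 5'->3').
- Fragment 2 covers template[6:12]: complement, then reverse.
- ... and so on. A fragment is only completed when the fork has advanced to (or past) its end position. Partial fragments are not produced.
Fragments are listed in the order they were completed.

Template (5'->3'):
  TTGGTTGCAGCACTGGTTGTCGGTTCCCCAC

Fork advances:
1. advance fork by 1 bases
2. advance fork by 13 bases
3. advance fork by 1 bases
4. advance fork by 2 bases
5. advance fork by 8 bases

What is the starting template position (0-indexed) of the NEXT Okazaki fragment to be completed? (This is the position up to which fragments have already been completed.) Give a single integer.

Answer: 24

Derivation:
Step 1: advance 1 -> fork_pos = 0 + 1 = 1. Next multiple of 6 is 6 (not reached); still 0 fragment(s).
Step 2: advance 13 -> fork_pos = 1 + 13 = 14. Reached multiple(s) of 6: 6, 12 -> fragments 1-2 completed (2 total).
Step 3: advance 1 -> fork_pos = 14 + 1 = 15. Next multiple of 6 is 18 (not reached); still 2 fragment(s).
Step 4: advance 2 -> fork_pos = 15 + 2 = 17. Next multiple of 6 is 18 (not reached); still 2 fragment(s).
Step 5: advance 8 -> fork_pos = 17 + 8 = 25. Reached multiple(s) of 6: 18, 24 -> fragments 3-4 completed (4 total).
4 fragment(s) completed, covering template[0:24] (4 x 6 = 24). The next fragment, fragment 5, covers template[24:30], so it starts at position 24.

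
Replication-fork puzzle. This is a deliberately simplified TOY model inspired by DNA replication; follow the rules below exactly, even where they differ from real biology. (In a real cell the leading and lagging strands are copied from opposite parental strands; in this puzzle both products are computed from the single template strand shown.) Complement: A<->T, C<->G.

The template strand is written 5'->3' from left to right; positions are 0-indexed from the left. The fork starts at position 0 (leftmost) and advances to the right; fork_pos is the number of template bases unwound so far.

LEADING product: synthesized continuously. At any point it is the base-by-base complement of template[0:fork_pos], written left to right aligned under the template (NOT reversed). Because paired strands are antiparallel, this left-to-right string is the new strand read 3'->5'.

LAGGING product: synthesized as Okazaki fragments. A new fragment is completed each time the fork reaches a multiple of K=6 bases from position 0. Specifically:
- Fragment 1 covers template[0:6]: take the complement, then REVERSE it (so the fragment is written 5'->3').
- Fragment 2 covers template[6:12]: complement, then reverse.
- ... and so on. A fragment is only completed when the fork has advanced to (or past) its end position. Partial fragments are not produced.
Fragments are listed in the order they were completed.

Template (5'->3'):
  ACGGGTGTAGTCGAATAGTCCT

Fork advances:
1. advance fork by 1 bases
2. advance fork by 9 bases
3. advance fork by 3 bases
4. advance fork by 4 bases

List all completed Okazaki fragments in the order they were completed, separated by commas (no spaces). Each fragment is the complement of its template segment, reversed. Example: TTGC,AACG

Answer: ACCCGT,GACTAC

Derivation:
Step 1: advance 1 -> fork_pos = 0 + 1 = 1. Next multiple of 6 is 6 (not reached); still 0 fragment(s).
Step 2: advance 9 -> fork_pos = 1 + 9 = 10. Reached multiple(s) of 6: 6 -> fragment 1 completed (1 total).
Step 3: advance 3 -> fork_pos = 10 + 3 = 13. Reached multiple(s) of 6: 12 -> fragment 2 completed (2 total).
Step 4: advance 4 -> fork_pos = 13 + 4 = 17. Next multiple of 6 is 18 (not reached); still 2 fragment(s).
Final fork_pos = 17, so 2 fragment(s) are complete. Build each: template segment -> complement -> reverse.
Fragment 1: template[0:6] = ACGGGT -> complement TGCCCA -> reversed ACCCGT
Fragment 2: template[6:12] = GTAGTC -> complement CATCAG -> reversed GACTAC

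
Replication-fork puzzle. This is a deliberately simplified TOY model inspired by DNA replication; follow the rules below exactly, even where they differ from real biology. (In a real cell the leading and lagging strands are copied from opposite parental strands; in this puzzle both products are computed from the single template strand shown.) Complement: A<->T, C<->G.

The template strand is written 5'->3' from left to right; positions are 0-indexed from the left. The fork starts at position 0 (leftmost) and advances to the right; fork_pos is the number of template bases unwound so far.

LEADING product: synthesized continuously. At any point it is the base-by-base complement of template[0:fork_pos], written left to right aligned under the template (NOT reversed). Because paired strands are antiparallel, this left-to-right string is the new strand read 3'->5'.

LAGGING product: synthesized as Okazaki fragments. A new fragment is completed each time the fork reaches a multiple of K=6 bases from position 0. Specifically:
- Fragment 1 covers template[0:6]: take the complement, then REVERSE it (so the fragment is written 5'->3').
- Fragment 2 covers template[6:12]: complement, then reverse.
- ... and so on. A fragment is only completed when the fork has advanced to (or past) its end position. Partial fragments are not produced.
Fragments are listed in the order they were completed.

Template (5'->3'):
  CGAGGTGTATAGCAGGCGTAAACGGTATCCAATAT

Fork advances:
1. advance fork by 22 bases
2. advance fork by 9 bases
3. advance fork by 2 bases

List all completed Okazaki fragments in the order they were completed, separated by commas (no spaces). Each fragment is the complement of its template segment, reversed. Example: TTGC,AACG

Step 1: advance 22 -> fork_pos = 0 + 22 = 22. Reached multiple(s) of 6: 6, 12, 18 -> fragments 1-3 completed (3 total).
Step 2: advance 9 -> fork_pos = 22 + 9 = 31. Reached multiple(s) of 6: 24, 30 -> fragments 4-5 completed (5 total).
Step 3: advance 2 -> fork_pos = 31 + 2 = 33. Next multiple of 6 is 36 (not reached); still 5 fragment(s).
Final fork_pos = 33, so 5 fragment(s) are complete. Build each: template segment -> complement -> reverse.
Fragment 1: template[0:6] = CGAGGT -> complement GCTCCA -> reversed ACCTCG
Fragment 2: template[6:12] = GTATAG -> complement CATATC -> reversed CTATAC
Fragment 3: template[12:18] = CAGGCG -> complement GTCCGC -> reversed CGCCTG
Fragment 4: template[18:24] = TAAACG -> complement ATTTGC -> reversed CGTTTA
Fragment 5: template[24:30] = GTATCC -> complement CATAGG -> reversed GGATAC

Answer: ACCTCG,CTATAC,CGCCTG,CGTTTA,GGATAC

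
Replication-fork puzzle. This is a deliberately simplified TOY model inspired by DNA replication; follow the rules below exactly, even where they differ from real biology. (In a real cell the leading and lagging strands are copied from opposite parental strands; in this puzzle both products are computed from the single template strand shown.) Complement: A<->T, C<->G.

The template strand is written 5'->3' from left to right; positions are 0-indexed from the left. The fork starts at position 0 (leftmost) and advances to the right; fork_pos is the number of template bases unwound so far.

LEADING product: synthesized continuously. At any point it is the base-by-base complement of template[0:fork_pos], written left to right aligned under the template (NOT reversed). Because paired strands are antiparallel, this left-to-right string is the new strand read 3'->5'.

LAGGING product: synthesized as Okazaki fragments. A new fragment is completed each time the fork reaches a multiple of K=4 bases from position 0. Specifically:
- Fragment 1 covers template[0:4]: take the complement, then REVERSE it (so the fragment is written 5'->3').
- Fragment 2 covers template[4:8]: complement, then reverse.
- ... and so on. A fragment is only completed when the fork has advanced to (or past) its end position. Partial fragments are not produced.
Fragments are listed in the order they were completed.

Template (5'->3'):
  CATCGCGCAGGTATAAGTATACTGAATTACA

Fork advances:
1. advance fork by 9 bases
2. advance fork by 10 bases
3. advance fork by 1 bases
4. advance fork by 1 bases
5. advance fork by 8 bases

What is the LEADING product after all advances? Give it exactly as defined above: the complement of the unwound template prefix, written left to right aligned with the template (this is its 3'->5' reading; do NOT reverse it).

Step 1: advance 9 -> fork_pos = 0 + 9 = 9.
Step 2: advance 10 -> fork_pos = 9 + 10 = 19.
Step 3: advance 1 -> fork_pos = 19 + 1 = 20.
Step 4: advance 1 -> fork_pos = 20 + 1 = 21.
Step 5: advance 8 -> fork_pos = 21 + 8 = 29.
Unwound prefix: template[0:29] = CATCGCGCAGGTATAAGTATACTGAATTA
Complement it base by base (A<->T, C<->G), keeping left-to-right order:
  [0:5] CATCG -> GTAGC
  [5:10] CGCAG -> GCGTC
  [10:15] GTATA -> CATAT
  [15:20] AGTAT -> TCATA
  [20:25] ACTGA -> TGACT
  [25:29] ATTA -> TAAT
Concatenate: GTAGCGCGTCCATATTCATATGACTTAAT (length 29; written aligned with the template, i.e. 3'->5').

Answer: GTAGCGCGTCCATATTCATATGACTTAAT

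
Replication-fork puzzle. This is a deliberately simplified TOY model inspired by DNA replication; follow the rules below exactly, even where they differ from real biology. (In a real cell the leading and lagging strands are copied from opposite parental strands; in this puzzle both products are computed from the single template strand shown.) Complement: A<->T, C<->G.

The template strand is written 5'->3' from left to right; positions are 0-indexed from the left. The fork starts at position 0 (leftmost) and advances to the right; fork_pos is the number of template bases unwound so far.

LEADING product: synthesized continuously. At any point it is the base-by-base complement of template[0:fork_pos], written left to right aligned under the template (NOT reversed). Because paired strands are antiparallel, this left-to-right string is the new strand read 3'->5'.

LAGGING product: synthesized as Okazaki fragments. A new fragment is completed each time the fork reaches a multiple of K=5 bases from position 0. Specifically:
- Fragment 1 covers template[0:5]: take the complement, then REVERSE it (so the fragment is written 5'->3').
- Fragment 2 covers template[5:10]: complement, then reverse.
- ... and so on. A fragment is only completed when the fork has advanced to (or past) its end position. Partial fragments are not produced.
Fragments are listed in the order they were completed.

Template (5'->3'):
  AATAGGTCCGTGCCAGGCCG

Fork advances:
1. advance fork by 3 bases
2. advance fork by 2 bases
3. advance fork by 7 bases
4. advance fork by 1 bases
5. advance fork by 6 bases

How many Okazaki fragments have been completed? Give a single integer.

Answer: 3

Derivation:
Step 1: advance 3 -> fork_pos = 0 + 3 = 3. Next multiple of 5 is 5 (not reached); still 0 fragment(s).
Step 2: advance 2 -> fork_pos = 3 + 2 = 5. Reached multiple(s) of 5: 5 -> fragment 1 completed (1 total).
Step 3: advance 7 -> fork_pos = 5 + 7 = 12. Reached multiple(s) of 5: 10 -> fragment 2 completed (2 total).
Step 4: advance 1 -> fork_pos = 12 + 1 = 13. Next multiple of 5 is 15 (not reached); still 2 fragment(s).
Step 5: advance 6 -> fork_pos = 13 + 6 = 19. Reached multiple(s) of 5: 15 -> fragment 3 completed (3 total).
Check: final fork_pos = 19; the multiples of 5 that are <= 19 are 5..15 -> 19 // 5 = 3 completed fragment(s).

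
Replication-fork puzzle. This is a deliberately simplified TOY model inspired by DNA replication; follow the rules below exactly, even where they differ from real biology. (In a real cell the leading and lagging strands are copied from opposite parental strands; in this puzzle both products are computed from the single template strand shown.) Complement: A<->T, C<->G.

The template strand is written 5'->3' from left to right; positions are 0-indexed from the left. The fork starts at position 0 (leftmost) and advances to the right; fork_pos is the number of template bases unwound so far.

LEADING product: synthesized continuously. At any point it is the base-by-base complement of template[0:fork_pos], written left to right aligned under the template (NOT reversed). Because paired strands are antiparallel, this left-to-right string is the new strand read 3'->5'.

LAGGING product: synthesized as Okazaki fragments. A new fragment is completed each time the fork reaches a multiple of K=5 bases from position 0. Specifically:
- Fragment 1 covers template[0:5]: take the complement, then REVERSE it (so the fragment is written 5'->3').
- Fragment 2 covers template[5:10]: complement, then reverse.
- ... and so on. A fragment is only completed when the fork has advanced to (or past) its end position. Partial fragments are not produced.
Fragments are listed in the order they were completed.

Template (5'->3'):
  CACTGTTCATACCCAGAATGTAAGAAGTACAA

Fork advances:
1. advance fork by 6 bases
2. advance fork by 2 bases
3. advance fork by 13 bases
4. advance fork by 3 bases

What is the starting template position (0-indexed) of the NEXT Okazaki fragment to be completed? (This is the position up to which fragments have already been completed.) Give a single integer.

Step 1: advance 6 -> fork_pos = 0 + 6 = 6. Reached multiple(s) of 5: 5 -> fragment 1 completed (1 total).
Step 2: advance 2 -> fork_pos = 6 + 2 = 8. Next multiple of 5 is 10 (not reached); still 1 fragment(s).
Step 3: advance 13 -> fork_pos = 8 + 13 = 21. Reached multiple(s) of 5: 10, 15, 20 -> fragments 2-4 completed (4 total).
Step 4: advance 3 -> fork_pos = 21 + 3 = 24. Next multiple of 5 is 25 (not reached); still 4 fragment(s).
4 fragment(s) completed, covering template[0:20] (4 x 5 = 20). The next fragment, fragment 5, covers template[20:25], so it starts at position 20.

Answer: 20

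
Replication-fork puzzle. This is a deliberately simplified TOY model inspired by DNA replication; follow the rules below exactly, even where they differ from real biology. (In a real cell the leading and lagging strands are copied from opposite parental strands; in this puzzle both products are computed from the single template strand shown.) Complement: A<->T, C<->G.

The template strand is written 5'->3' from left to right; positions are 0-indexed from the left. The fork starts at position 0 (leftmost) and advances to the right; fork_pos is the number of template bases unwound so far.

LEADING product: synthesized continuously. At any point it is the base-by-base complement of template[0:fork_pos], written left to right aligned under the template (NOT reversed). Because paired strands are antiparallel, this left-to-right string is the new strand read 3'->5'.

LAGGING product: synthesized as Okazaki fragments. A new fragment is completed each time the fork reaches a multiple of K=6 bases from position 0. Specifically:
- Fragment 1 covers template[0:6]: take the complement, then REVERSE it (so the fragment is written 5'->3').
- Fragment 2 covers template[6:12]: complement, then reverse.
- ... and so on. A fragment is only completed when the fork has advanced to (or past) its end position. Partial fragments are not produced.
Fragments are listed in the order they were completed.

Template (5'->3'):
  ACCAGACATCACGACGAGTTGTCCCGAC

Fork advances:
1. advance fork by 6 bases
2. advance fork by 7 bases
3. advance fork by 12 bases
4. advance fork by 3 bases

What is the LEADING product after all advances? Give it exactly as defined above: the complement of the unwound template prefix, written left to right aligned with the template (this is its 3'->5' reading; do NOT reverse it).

Answer: TGGTCTGTAGTGCTGCTCAACAGGGCTG

Derivation:
Step 1: advance 6 -> fork_pos = 0 + 6 = 6.
Step 2: advance 7 -> fork_pos = 6 + 7 = 13.
Step 3: advance 12 -> fork_pos = 13 + 12 = 25.
Step 4: advance 3 -> fork_pos = 25 + 3 = 28.
Unwound prefix: template[0:28] = ACCAGACATCACGACGAGTTGTCCCGAC
Complement it base by base (A<->T, C<->G), keeping left-to-right order:
  [0:5] ACCAG -> TGGTC
  [5:10] ACATC -> TGTAG
  [10:15] ACGAC -> TGCTG
  [15:20] GAGTT -> CTCAA
  [20:25] GTCCC -> CAGGG
  [25:28] GAC -> CTG
Concatenate: TGGTCTGTAGTGCTGCTCAACAGGGCTG (length 28; written aligned with the template, i.e. 3'->5').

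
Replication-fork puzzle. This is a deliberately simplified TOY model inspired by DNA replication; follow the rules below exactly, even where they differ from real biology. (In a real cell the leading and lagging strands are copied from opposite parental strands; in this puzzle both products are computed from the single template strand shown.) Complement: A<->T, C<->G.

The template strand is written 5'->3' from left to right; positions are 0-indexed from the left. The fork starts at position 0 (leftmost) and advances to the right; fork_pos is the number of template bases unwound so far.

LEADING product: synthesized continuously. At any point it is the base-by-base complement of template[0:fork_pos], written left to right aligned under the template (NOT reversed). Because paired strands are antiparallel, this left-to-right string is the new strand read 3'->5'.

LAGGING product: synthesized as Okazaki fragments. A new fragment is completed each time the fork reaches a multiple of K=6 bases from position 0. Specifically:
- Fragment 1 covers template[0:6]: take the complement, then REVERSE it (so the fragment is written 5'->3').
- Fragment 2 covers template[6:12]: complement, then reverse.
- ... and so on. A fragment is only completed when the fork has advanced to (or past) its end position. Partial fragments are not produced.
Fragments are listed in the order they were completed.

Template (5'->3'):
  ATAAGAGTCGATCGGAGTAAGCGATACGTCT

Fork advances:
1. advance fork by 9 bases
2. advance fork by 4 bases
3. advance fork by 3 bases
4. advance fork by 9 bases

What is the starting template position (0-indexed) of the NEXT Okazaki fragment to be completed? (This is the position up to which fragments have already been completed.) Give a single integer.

Step 1: advance 9 -> fork_pos = 0 + 9 = 9. Reached multiple(s) of 6: 6 -> fragment 1 completed (1 total).
Step 2: advance 4 -> fork_pos = 9 + 4 = 13. Reached multiple(s) of 6: 12 -> fragment 2 completed (2 total).
Step 3: advance 3 -> fork_pos = 13 + 3 = 16. Next multiple of 6 is 18 (not reached); still 2 fragment(s).
Step 4: advance 9 -> fork_pos = 16 + 9 = 25. Reached multiple(s) of 6: 18, 24 -> fragments 3-4 completed (4 total).
4 fragment(s) completed, covering template[0:24] (4 x 6 = 24). The next fragment, fragment 5, covers template[24:30], so it starts at position 24.

Answer: 24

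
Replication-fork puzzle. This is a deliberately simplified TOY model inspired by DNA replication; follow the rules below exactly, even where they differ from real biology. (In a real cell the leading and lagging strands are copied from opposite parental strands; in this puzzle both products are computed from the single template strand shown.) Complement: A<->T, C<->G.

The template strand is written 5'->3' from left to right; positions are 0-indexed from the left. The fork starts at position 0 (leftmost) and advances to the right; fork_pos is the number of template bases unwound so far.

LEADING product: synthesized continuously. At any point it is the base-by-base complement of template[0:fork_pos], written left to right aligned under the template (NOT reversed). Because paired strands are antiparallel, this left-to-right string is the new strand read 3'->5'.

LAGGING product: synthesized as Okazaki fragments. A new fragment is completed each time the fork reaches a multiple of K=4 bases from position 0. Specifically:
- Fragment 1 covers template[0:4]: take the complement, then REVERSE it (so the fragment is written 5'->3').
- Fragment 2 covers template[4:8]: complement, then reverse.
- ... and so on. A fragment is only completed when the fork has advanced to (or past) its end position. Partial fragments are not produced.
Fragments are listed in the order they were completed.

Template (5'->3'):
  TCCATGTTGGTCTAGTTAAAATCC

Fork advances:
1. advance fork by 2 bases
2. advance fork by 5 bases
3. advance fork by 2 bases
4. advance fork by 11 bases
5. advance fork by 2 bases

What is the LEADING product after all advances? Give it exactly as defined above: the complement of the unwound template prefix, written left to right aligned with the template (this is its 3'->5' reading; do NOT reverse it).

Answer: AGGTACAACCAGATCAATTTTA

Derivation:
Step 1: advance 2 -> fork_pos = 0 + 2 = 2.
Step 2: advance 5 -> fork_pos = 2 + 5 = 7.
Step 3: advance 2 -> fork_pos = 7 + 2 = 9.
Step 4: advance 11 -> fork_pos = 9 + 11 = 20.
Step 5: advance 2 -> fork_pos = 20 + 2 = 22.
Unwound prefix: template[0:22] = TCCATGTTGGTCTAGTTAAAAT
Complement it base by base (A<->T, C<->G), keeping left-to-right order:
  [0:5] TCCAT -> AGGTA
  [5:10] GTTGG -> CAACC
  [10:15] TCTAG -> AGATC
  [15:20] TTAAA -> AATTT
  [20:22] AT -> TA
Concatenate: AGGTACAACCAGATCAATTTTA (length 22; written aligned with the template, i.e. 3'->5').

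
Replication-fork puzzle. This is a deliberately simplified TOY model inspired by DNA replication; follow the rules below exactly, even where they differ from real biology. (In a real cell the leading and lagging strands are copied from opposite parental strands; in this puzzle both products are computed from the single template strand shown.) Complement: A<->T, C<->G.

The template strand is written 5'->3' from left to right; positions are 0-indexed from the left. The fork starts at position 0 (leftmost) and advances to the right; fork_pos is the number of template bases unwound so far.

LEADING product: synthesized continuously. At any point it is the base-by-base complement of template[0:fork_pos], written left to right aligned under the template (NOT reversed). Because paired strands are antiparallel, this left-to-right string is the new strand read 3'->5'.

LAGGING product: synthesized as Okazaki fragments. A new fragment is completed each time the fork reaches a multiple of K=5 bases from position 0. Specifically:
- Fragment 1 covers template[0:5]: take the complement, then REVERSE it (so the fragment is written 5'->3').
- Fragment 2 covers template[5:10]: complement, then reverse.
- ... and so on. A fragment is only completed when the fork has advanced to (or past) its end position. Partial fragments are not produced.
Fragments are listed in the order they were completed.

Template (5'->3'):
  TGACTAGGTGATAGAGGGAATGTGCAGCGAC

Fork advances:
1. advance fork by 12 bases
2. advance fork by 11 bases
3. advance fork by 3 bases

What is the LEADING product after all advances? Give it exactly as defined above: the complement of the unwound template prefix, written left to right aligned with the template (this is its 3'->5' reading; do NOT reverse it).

Step 1: advance 12 -> fork_pos = 0 + 12 = 12.
Step 2: advance 11 -> fork_pos = 12 + 11 = 23.
Step 3: advance 3 -> fork_pos = 23 + 3 = 26.
Unwound prefix: template[0:26] = TGACTAGGTGATAGAGGGAATGTGCA
Complement it base by base (A<->T, C<->G), keeping left-to-right order:
  [0:5] TGACT -> ACTGA
  [5:10] AGGTG -> TCCAC
  [10:15] ATAGA -> TATCT
  [15:20] GGGAA -> CCCTT
  [20:25] TGTGC -> ACACG
  [25:26] A -> T
Concatenate: ACTGATCCACTATCTCCCTTACACGT (length 26; written aligned with the template, i.e. 3'->5').

Answer: ACTGATCCACTATCTCCCTTACACGT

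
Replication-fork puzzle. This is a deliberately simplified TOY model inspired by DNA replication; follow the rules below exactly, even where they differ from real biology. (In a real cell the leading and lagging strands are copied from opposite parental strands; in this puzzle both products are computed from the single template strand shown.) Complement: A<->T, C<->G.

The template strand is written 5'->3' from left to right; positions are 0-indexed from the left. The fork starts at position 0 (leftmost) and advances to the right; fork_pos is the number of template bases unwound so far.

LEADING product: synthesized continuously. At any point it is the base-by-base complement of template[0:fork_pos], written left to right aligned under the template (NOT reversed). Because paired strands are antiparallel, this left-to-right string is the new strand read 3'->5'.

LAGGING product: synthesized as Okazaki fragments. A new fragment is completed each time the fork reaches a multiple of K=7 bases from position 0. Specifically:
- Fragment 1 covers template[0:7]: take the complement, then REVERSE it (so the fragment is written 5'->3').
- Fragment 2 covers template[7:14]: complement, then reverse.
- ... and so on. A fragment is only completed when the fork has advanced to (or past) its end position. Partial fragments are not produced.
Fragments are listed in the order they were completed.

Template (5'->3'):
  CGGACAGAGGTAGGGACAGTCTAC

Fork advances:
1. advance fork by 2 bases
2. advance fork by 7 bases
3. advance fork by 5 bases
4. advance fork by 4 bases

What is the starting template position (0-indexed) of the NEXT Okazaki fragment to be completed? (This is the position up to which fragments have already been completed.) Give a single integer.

Answer: 14

Derivation:
Step 1: advance 2 -> fork_pos = 0 + 2 = 2. Next multiple of 7 is 7 (not reached); still 0 fragment(s).
Step 2: advance 7 -> fork_pos = 2 + 7 = 9. Reached multiple(s) of 7: 7 -> fragment 1 completed (1 total).
Step 3: advance 5 -> fork_pos = 9 + 5 = 14. Reached multiple(s) of 7: 14 -> fragment 2 completed (2 total).
Step 4: advance 4 -> fork_pos = 14 + 4 = 18. Next multiple of 7 is 21 (not reached); still 2 fragment(s).
2 fragment(s) completed, covering template[0:14] (2 x 7 = 14). The next fragment, fragment 3, covers template[14:21], so it starts at position 14.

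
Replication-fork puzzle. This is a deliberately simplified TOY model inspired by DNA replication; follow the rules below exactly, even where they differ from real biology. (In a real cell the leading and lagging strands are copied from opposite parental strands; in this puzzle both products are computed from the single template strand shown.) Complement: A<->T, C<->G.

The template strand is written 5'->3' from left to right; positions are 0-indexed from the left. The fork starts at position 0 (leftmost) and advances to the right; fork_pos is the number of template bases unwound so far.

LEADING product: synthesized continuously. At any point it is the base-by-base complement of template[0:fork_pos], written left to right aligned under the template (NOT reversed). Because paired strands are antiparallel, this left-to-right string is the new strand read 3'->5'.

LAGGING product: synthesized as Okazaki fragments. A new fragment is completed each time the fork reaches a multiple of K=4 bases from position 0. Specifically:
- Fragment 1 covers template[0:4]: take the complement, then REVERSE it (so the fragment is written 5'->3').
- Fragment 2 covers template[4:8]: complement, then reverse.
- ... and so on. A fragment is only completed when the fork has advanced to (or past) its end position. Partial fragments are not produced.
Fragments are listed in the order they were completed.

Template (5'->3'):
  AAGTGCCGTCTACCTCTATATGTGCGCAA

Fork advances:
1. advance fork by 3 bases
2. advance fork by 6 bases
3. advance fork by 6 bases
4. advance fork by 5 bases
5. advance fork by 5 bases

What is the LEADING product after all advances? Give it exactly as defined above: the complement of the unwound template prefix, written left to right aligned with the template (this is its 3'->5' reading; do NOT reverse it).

Step 1: advance 3 -> fork_pos = 0 + 3 = 3.
Step 2: advance 6 -> fork_pos = 3 + 6 = 9.
Step 3: advance 6 -> fork_pos = 9 + 6 = 15.
Step 4: advance 5 -> fork_pos = 15 + 5 = 20.
Step 5: advance 5 -> fork_pos = 20 + 5 = 25.
Unwound prefix: template[0:25] = AAGTGCCGTCTACCTCTATATGTGC
Complement it base by base (A<->T, C<->G), keeping left-to-right order:
  [0:5] AAGTG -> TTCAC
  [5:10] CCGTC -> GGCAG
  [10:15] TACCT -> ATGGA
  [15:20] CTATA -> GATAT
  [20:25] TGTGC -> ACACG
Concatenate: TTCACGGCAGATGGAGATATACACG (length 25; written aligned with the template, i.e. 3'->5').

Answer: TTCACGGCAGATGGAGATATACACG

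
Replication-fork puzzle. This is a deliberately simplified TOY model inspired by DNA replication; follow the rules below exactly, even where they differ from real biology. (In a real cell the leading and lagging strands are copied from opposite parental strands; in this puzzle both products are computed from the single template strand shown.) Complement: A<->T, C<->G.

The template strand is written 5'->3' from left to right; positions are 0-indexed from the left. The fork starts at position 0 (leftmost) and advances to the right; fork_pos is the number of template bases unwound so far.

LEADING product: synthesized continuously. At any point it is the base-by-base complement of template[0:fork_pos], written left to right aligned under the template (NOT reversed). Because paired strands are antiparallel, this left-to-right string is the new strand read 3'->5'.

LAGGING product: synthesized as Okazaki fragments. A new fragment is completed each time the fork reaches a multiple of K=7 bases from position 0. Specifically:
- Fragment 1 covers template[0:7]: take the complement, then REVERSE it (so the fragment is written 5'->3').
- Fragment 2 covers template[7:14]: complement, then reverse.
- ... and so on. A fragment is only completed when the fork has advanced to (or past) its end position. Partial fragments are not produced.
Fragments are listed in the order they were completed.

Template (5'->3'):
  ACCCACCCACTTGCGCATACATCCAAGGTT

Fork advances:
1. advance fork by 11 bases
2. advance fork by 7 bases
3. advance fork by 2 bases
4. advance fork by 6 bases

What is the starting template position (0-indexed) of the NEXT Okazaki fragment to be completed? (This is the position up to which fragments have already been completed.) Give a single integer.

Answer: 21

Derivation:
Step 1: advance 11 -> fork_pos = 0 + 11 = 11. Reached multiple(s) of 7: 7 -> fragment 1 completed (1 total).
Step 2: advance 7 -> fork_pos = 11 + 7 = 18. Reached multiple(s) of 7: 14 -> fragment 2 completed (2 total).
Step 3: advance 2 -> fork_pos = 18 + 2 = 20. Next multiple of 7 is 21 (not reached); still 2 fragment(s).
Step 4: advance 6 -> fork_pos = 20 + 6 = 26. Reached multiple(s) of 7: 21 -> fragment 3 completed (3 total).
3 fragment(s) completed, covering template[0:21] (3 x 7 = 21). The next fragment, fragment 4, covers template[21:28], so it starts at position 21.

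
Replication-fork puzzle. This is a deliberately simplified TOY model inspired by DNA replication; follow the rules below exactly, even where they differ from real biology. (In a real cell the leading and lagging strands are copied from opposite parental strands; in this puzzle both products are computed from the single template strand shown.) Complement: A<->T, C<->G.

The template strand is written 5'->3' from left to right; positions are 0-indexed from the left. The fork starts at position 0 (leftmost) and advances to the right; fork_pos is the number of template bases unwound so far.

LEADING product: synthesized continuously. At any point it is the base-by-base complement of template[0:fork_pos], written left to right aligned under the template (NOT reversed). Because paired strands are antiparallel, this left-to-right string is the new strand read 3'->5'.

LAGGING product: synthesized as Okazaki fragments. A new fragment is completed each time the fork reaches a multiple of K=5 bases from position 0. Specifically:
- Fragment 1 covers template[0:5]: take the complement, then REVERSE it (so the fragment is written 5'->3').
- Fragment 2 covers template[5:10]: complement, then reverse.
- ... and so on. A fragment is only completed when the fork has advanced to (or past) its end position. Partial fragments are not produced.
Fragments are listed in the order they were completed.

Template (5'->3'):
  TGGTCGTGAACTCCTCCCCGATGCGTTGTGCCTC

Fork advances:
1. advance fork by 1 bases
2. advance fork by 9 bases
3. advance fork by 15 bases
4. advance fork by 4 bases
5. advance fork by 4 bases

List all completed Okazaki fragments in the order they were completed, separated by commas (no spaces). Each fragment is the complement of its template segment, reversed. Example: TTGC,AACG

Answer: GACCA,TTCAC,AGGAG,CGGGG,CGCAT,CACAA

Derivation:
Step 1: advance 1 -> fork_pos = 0 + 1 = 1. Next multiple of 5 is 5 (not reached); still 0 fragment(s).
Step 2: advance 9 -> fork_pos = 1 + 9 = 10. Reached multiple(s) of 5: 5, 10 -> fragments 1-2 completed (2 total).
Step 3: advance 15 -> fork_pos = 10 + 15 = 25. Reached multiple(s) of 5: 15, 20, 25 -> fragments 3-5 completed (5 total).
Step 4: advance 4 -> fork_pos = 25 + 4 = 29. Next multiple of 5 is 30 (not reached); still 5 fragment(s).
Step 5: advance 4 -> fork_pos = 29 + 4 = 33. Reached multiple(s) of 5: 30 -> fragment 6 completed (6 total).
Final fork_pos = 33, so 6 fragment(s) are complete. Build each: template segment -> complement -> reverse.
Fragment 1: template[0:5] = TGGTC -> complement ACCAG -> reversed GACCA
Fragment 2: template[5:10] = GTGAA -> complement CACTT -> reversed TTCAC
Fragment 3: template[10:15] = CTCCT -> complement GAGGA -> reversed AGGAG
Fragment 4: template[15:20] = CCCCG -> complement GGGGC -> reversed CGGGG
Fragment 5: template[20:25] = ATGCG -> complement TACGC -> reversed CGCAT
Fragment 6: template[25:30] = TTGTG -> complement AACAC -> reversed CACAA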